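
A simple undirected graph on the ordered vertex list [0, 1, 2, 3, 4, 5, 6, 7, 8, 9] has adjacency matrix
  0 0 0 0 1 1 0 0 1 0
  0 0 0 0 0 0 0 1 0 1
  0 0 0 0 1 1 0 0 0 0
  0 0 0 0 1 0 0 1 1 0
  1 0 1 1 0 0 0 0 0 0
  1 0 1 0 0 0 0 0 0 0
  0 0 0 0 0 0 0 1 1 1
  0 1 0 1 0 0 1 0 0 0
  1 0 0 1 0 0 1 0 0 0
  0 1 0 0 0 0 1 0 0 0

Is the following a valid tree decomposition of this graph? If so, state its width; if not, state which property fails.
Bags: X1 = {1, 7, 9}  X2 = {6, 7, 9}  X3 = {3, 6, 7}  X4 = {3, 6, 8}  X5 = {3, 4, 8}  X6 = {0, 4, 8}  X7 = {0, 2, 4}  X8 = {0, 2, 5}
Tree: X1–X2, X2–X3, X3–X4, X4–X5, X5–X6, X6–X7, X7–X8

Yes; width 2.

Vertex coverage: the bags together contain {0, 1, 2, 3, 4, 5, 6, 7, 8, 9}, the full vertex set. Edge coverage: each edge of G has both endpoints in at least one bag. Running intersection: for every vertex, the bags containing it form a connected subtree. All three properties hold, so this is a valid tree decomposition of width max|bag| − 1 = 2, and hence tw(G) ≤ 2.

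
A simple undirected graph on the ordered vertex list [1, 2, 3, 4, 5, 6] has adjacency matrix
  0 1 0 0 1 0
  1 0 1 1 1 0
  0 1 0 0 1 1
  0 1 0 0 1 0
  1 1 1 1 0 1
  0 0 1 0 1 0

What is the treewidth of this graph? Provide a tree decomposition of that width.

The largest bag has 3 vertices, giving width 2; this decomposition certifies tw(G) ≤ 2. Conversely, {1, 2, 5} is a clique of size 3, and the vertices of any clique must share a bag in every tree decomposition; so some bag has ≥ 3 vertices and tw(G) ≥ 2. Hence tw(G) = 2 exactly.

Treewidth 2.
One such decomposition:
Bags: B1 = {1, 2, 5}  B2 = {2, 4, 5}  B3 = {2, 3, 5}  B4 = {3, 5, 6}
Tree: B1–B2, B2–B3, B3–B4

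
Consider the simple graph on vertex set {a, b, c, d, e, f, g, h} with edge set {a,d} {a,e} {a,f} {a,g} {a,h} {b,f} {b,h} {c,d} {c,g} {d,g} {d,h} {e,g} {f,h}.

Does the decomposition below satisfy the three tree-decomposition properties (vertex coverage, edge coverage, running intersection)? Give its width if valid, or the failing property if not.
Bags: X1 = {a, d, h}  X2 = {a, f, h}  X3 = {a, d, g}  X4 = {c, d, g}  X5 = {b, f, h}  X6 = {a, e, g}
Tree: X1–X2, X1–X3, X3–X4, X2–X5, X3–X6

Yes; width 2.

Checking the three conditions: (i) the bags cover all of {a, b, c, d, e, f, g, h}; (ii) for each edge, some bag contains both endpoints; (iii) the bags containing any fixed vertex form a subtree. All hold, so the decomposition is valid with width 3 − 1 = 2.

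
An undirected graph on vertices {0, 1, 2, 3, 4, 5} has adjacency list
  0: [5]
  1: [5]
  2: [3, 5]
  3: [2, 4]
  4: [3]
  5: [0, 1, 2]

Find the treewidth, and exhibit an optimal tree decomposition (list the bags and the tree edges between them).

The largest bag has 2 vertices, giving width 1; this decomposition certifies tw(G) ≤ 1. G has an edge, so its treewidth is at least 1. Hence tw(G) = 1 exactly.

Treewidth 1.
One such decomposition:
Bags: B1 = {2, 5}  B2 = {2, 3}  B3 = {3, 4}  B4 = {0, 5}  B5 = {1, 5}
Tree: B1–B2, B2–B3, B1–B4, B1–B5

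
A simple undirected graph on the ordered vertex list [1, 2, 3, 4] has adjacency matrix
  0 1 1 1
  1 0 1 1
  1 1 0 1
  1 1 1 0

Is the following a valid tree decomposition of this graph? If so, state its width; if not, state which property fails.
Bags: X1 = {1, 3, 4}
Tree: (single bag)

No — vertex 2 appears in no bag.

A tree decomposition must satisfy three properties: every vertex lies in some bag; for every edge, both endpoints lie together in some bag; and for every vertex, the bags containing it form a connected subtree. Here vertex 2 appears in no bag, so the decomposition is invalid.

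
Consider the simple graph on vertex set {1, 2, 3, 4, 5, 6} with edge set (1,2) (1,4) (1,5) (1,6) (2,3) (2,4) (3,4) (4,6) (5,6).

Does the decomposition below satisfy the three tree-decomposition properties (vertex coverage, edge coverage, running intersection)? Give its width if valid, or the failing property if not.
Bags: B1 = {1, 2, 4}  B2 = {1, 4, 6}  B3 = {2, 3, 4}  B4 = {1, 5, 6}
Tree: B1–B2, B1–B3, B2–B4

Checking the three conditions: (i) the bags cover all of {1, 2, 3, 4, 5, 6}; (ii) for each edge, some bag contains both endpoints; (iii) the bags containing any fixed vertex form a subtree. All hold, so the decomposition is valid with width 3 − 1 = 2.

Yes; width 2.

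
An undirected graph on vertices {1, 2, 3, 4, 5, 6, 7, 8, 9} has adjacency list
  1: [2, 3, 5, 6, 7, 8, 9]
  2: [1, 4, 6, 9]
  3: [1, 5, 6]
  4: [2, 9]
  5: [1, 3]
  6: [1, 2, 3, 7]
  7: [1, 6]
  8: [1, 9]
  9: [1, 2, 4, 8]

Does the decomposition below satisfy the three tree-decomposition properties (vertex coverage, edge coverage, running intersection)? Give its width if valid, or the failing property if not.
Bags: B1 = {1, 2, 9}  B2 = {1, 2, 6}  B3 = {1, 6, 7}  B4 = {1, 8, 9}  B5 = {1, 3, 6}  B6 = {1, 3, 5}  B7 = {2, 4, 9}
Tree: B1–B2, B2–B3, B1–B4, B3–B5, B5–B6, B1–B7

Yes; width 2.

Vertex coverage: the bags together contain {1, 2, 3, 4, 5, 6, 7, 8, 9}, the full vertex set. Edge coverage: each edge of G has both endpoints in at least one bag. Running intersection: for every vertex, the bags containing it form a connected subtree. All three properties hold, so this is a valid tree decomposition of width max|bag| − 1 = 2, and hence tw(G) ≤ 2.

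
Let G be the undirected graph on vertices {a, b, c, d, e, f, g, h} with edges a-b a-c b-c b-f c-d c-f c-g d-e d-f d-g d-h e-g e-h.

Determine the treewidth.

A width-2 tree decomposition is:
Bags: B1 = {d, e, g}  B2 = {c, d, g}  B3 = {c, d, f}  B4 = {b, c, f}  B5 = {a, b, c}  B6 = {d, e, h}
Tree: B1–B2, B2–B3, B3–B4, B4–B5, B1–B6
The largest bag has 3 vertices, giving width 2; this decomposition certifies tw(G) ≤ 2. For the lower bound, the 3 vertices {d, e, g} are pairwise adjacent, and any tree decomposition puts a clique entirely inside one bag — forcing width ≥ 2. The upper and lower bounds meet at 2, so that is the treewidth.

2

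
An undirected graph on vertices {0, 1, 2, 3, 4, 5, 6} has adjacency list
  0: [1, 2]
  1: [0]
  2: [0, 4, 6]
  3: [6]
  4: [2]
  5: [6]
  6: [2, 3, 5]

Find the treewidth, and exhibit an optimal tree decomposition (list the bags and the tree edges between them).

Treewidth 1.
One such decomposition:
Bags: B1 = {3, 6}  B2 = {2, 6}  B3 = {5, 6}  B4 = {2, 4}  B5 = {0, 2}  B6 = {0, 1}
Tree: B1–B2, B1–B3, B2–B4, B4–B5, B5–B6

Each bag holds 2 vertices, so the decomposition has width 1, which upper-bounds the treewidth. G has an edge, so its treewidth is at least 1. Therefore the treewidth is 1.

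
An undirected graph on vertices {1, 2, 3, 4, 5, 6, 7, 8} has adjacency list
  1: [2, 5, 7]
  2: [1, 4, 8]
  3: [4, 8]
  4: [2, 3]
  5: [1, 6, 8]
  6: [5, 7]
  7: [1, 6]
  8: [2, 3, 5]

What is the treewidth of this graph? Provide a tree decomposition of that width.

The largest bag has 3 vertices, giving width 2; this decomposition certifies tw(G) ≤ 2. Since 6–7–1–5–6 is a cycle in G, G is not acyclic. Forests are exactly the graphs of treewidth ≤ 1, so tw(G) ≥ 2. Therefore the treewidth is 2.

Treewidth 2.
Bags: B1 = {5, 6, 7}  B2 = {1, 5, 7}  B3 = {1, 5, 8}  B4 = {1, 2, 8}  B5 = {2, 3, 8}  B6 = {2, 3, 4}
Tree: B1–B2, B2–B3, B3–B4, B4–B5, B5–B6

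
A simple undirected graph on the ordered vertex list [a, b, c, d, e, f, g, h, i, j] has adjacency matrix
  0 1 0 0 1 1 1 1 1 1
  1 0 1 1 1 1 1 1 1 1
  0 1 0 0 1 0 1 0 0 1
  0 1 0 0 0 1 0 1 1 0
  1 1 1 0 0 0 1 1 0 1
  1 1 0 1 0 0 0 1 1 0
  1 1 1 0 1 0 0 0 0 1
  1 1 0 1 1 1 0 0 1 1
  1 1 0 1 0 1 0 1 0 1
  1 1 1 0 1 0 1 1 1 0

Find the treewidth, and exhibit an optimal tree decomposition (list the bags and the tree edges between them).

Treewidth 4.
Bags: B1 = {a, b, h, i, j}  B2 = {a, b, f, h, i}  B3 = {b, d, f, h, i}  B4 = {a, b, e, h, j}  B5 = {a, b, e, g, j}  B6 = {b, c, e, g, j}
Tree: B1–B2, B2–B3, B1–B4, B4–B5, B5–B6

Each bag holds 5 vertices, so the decomposition has width 4, which upper-bounds the treewidth. For the lower bound, the 5 vertices {b, c, e, g, j} are pairwise adjacent, and any tree decomposition puts a clique entirely inside one bag — forcing width ≥ 4. Hence tw(G) = 4 exactly.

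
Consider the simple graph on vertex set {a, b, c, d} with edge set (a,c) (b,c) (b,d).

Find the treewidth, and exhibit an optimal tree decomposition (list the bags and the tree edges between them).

The largest bag has 2 vertices, giving width 1; this decomposition certifies tw(G) ≤ 1. Any graph with an edge has treewidth ≥ 1, and G has the edge a–c. The upper and lower bounds meet at 1, so that is the treewidth.

Treewidth 1.
One optimal decomposition is:
Bags: B1 = {a, c}  B2 = {b, c}  B3 = {b, d}
Tree: B1–B2, B2–B3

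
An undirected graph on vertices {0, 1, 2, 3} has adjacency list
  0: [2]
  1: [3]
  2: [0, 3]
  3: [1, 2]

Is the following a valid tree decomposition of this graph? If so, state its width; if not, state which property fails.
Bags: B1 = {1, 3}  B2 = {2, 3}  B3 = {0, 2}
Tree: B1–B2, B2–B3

Yes; width 1.

Checking the three conditions: (i) the bags cover all of {0, 1, 2, 3}; (ii) for each edge, some bag contains both endpoints; (iii) the bags containing any fixed vertex form a subtree. All hold, so the decomposition is valid with width 2 − 1 = 1.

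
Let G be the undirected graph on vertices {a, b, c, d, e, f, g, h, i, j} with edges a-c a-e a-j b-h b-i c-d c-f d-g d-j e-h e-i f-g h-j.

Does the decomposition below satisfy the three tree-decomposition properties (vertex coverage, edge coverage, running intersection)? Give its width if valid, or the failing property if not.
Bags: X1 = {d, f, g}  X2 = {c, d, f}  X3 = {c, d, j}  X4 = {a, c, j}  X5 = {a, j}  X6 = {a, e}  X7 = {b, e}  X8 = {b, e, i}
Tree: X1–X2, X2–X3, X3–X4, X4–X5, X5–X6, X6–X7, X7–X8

A tree decomposition must satisfy three properties: every vertex lies in some bag; for every edge, both endpoints lie together in some bag; and for every vertex, the bags containing it form a connected subtree. Here vertex h appears in no bag, so the decomposition is invalid.

No — vertex h appears in no bag.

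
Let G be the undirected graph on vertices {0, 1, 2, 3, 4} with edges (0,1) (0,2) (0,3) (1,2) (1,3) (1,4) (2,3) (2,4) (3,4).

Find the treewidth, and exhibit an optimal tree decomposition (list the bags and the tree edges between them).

Each bag holds 4 vertices, so the decomposition has width 3, which upper-bounds the treewidth. On the other hand G contains the 4-clique {0, 1, 2, 3}. A clique must lie in a single bag of any decomposition, so no decomposition can have width below 3. The upper and lower bounds meet at 3, so that is the treewidth.

Treewidth 3.
One optimal decomposition is:
Bags: B1 = {0, 1, 2, 3}  B2 = {1, 2, 3, 4}
Tree: B1–B2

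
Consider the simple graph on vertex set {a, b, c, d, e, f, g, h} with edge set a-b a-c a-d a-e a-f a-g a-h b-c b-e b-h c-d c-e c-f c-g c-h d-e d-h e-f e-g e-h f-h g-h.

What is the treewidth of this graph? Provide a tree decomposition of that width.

Treewidth 4.
One optimal decomposition is:
Bags: B1 = {a, b, c, e, h}  B2 = {a, c, e, f, h}  B3 = {a, c, d, e, h}  B4 = {a, c, e, g, h}
Tree: B1–B2, B2–B3, B2–B4

Every bag has size at most 5, so the width is 5 − 1 = 4 and tw(G) ≤ 4. Conversely, {a, c, d, e, h} is a clique of size 5, and the vertices of any clique must share a bag in every tree decomposition; so some bag has ≥ 5 vertices and tw(G) ≥ 4. Therefore the treewidth is 4.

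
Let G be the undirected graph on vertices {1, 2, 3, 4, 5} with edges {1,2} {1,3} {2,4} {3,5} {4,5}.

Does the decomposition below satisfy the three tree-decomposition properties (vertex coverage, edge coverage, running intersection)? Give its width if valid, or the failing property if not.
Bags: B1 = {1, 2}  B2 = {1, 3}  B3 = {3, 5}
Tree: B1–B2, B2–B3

No — vertex 4 appears in no bag.

A tree decomposition must satisfy three properties: every vertex lies in some bag; for every edge, both endpoints lie together in some bag; and for every vertex, the bags containing it form a connected subtree. Here vertex 4 appears in no bag, so the decomposition is invalid.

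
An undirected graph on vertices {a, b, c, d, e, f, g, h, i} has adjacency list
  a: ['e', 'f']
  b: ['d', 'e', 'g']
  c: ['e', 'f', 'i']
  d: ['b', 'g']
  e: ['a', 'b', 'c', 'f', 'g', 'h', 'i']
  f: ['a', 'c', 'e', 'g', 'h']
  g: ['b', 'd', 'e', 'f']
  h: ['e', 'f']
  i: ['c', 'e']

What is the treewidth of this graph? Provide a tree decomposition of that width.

Each bag holds 3 vertices, so the decomposition has width 2, which upper-bounds the treewidth. Conversely, {b, d, g} is a clique of size 3, and the vertices of any clique must share a bag in every tree decomposition; so some bag has ≥ 3 vertices and tw(G) ≥ 2. Hence tw(G) = 2 exactly.

Treewidth 2.
One such decomposition:
Bags: B1 = {c, e, f}  B2 = {e, f, g}  B3 = {c, e, i}  B4 = {a, e, f}  B5 = {b, e, g}  B6 = {b, d, g}  B7 = {e, f, h}
Tree: B1–B2, B1–B3, B2–B4, B2–B5, B5–B6, B2–B7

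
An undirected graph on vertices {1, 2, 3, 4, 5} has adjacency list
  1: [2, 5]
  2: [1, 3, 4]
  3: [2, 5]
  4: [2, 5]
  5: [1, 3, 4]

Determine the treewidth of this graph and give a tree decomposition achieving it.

The largest bag has 3 vertices, giving width 2; this decomposition certifies tw(G) ≤ 2. Since 2–3–5–4–2 is a cycle in G, G is not acyclic. Forests are exactly the graphs of treewidth ≤ 1, so tw(G) ≥ 2. Therefore the treewidth is 2.

Treewidth 2.
Bags: B1 = {2, 3, 5}  B2 = {2, 4, 5}  B3 = {1, 2, 5}
Tree: B1–B2, B2–B3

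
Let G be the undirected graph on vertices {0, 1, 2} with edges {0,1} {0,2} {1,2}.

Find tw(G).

2

A width-2 tree decomposition is:
Bags: B1 = {0, 1, 2}
Tree: (single bag)
With just one bag of size 3, the width is 3 − 1 = 2, so tw(G) ≤ 2. Conversely, {0, 1, 2} is a clique of size 3, and the vertices of any clique must share a bag in every tree decomposition; so some bag has ≥ 3 vertices and tw(G) ≥ 2. Therefore the treewidth is 2.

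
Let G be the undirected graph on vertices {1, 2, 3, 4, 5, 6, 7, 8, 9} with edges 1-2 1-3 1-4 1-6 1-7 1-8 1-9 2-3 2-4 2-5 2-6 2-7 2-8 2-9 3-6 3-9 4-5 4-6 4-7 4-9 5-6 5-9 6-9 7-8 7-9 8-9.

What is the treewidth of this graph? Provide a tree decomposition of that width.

Treewidth 4.
One such decomposition:
Bags: B1 = {2, 4, 5, 6, 9}  B2 = {1, 2, 4, 6, 9}  B3 = {1, 2, 4, 7, 9}  B4 = {1, 2, 7, 8, 9}  B5 = {1, 2, 3, 6, 9}
Tree: B1–B2, B2–B3, B3–B4, B2–B5

Each bag holds 5 vertices, so the decomposition has width 4, which upper-bounds the treewidth. On the other hand G contains the 5-clique {1, 2, 7, 8, 9}. A clique must lie in a single bag of any decomposition, so no decomposition can have width below 4. The upper and lower bounds meet at 4, so that is the treewidth.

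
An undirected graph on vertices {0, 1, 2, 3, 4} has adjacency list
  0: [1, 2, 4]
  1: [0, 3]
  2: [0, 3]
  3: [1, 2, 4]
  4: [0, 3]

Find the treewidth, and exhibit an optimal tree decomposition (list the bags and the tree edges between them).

Treewidth 2.
Bags: B1 = {0, 1, 3}  B2 = {0, 2, 3}  B3 = {0, 3, 4}
Tree: B1–B2, B2–B3

Each bag holds 3 vertices, so the decomposition has width 2, which upper-bounds the treewidth. For the lower bound, G contains the cycle 1–0–2–3–1, so G is not a forest; only forests have treewidth ≤ 1, hence tw(G) ≥ 2. Therefore the treewidth is 2.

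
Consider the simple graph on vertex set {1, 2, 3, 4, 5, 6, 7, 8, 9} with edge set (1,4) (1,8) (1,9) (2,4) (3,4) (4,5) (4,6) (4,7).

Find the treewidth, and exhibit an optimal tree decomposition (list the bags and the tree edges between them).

Treewidth 1.
One such decomposition:
Bags: B1 = {1, 4}  B2 = {4, 5}  B3 = {3, 4}  B4 = {2, 4}  B5 = {1, 9}  B6 = {4, 6}  B7 = {4, 7}  B8 = {1, 8}
Tree: B1–B2, B1–B3, B2–B4, B1–B5, B4–B6, B6–B7, B5–B8

Each bag holds 2 vertices, so the decomposition has width 1, which upper-bounds the treewidth. G has an edge, so its treewidth is at least 1. Combining the bounds, tw(G) = 1.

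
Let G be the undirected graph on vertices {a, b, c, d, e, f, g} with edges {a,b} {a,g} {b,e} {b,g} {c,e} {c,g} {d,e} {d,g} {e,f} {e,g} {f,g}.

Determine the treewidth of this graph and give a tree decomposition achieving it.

Each bag holds 3 vertices, so the decomposition has width 2, which upper-bounds the treewidth. On the other hand G contains the 3-clique {d, e, g}. A clique must lie in a single bag of any decomposition, so no decomposition can have width below 2. Therefore the treewidth is 2.

Treewidth 2.
One optimal decomposition is:
Bags: B1 = {a, b, g}  B2 = {b, e, g}  B3 = {c, e, g}  B4 = {e, f, g}  B5 = {d, e, g}
Tree: B1–B2, B2–B3, B2–B4, B3–B5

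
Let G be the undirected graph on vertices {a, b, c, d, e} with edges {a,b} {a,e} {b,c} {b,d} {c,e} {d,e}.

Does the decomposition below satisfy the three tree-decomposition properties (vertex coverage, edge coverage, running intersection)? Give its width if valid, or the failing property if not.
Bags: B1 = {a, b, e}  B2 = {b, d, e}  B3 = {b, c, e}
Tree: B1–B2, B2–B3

Yes; width 2.

Every vertex of G appears in some bag (union = {a, b, c, d, e}); every edge is covered by a bag; and for each vertex v the set of bags containing v is connected in the bag tree. The decomposition is therefore valid. The largest bag has 3 vertices, so the width is 2.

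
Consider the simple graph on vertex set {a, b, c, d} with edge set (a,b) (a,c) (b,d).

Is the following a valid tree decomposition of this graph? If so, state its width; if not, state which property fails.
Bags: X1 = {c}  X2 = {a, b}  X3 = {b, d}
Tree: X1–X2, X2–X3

A tree decomposition must satisfy three properties: every vertex lies in some bag; for every edge, both endpoints lie together in some bag; and for every vertex, the bags containing it form a connected subtree. Here edge (a,c) lies in no bag, so the decomposition is invalid.

No — edge (a,c) lies in no bag.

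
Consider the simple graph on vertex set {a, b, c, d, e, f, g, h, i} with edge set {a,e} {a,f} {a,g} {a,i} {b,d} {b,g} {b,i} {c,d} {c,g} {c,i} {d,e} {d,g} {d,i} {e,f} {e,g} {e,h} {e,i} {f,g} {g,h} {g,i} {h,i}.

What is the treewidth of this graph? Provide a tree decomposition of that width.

Treewidth 3.
One such decomposition:
Bags: B1 = {a, e, g, i}  B2 = {d, e, g, i}  B3 = {a, e, f, g}  B4 = {b, d, g, i}  B5 = {c, d, g, i}  B6 = {e, g, h, i}
Tree: B1–B2, B1–B3, B2–B4, B4–B5, B1–B6

Every bag has size at most 4, so the width is 4 − 1 = 3 and tw(G) ≤ 3. On the other hand G contains the 4-clique {a, e, f, g}. A clique must lie in a single bag of any decomposition, so no decomposition can have width below 3. Combining the bounds, tw(G) = 3.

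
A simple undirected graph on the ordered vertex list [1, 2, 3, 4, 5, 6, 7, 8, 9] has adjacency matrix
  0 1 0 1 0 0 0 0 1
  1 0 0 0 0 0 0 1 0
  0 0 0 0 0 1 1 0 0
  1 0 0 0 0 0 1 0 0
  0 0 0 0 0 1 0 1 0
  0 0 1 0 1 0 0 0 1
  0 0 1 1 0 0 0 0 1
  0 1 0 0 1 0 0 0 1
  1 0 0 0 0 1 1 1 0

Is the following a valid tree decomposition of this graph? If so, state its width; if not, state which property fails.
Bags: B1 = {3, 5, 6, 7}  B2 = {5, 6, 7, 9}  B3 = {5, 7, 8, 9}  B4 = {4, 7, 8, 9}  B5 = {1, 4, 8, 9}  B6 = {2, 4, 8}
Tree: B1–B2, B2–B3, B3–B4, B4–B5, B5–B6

No — edge (1,2) lies in no bag.

A tree decomposition must satisfy three properties: every vertex lies in some bag; for every edge, both endpoints lie together in some bag; and for every vertex, the bags containing it form a connected subtree. Here edge (1,2) lies in no bag, so the decomposition is invalid.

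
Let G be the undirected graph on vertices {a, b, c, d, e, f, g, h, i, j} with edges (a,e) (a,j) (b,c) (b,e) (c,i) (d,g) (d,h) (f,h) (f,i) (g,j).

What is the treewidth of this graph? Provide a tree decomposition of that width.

Treewidth 2.
One such decomposition:
Bags: B1 = {b, c, i}  B2 = {b, e, i}  B3 = {a, e, i}  B4 = {a, i, j}  B5 = {g, i, j}  B6 = {d, g, i}  B7 = {d, h, i}  B8 = {f, h, i}
Tree: B1–B2, B2–B3, B3–B4, B4–B5, B5–B6, B6–B7, B7–B8

Every bag has size at most 3, so the width is 3 − 1 = 2 and tw(G) ≤ 2. For the lower bound, G contains the cycle i–c–b–e–a–j–g–d–h–f–i, so G is not a forest; only forests have treewidth ≤ 1, hence tw(G) ≥ 2. Therefore the treewidth is 2.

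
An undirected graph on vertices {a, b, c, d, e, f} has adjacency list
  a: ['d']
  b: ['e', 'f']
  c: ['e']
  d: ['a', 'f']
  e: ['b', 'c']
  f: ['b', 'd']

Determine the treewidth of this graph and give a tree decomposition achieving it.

Each bag holds 2 vertices, so the decomposition has width 1, which upper-bounds the treewidth. Since G has at least one edge (e.g. a–d), it is not an edgeless graph, so tw(G) ≥ 1. Hence tw(G) = 1 exactly.

Treewidth 1.
Bags: B1 = {a, d}  B2 = {d, f}  B3 = {b, f}  B4 = {b, e}  B5 = {c, e}
Tree: B1–B2, B2–B3, B3–B4, B4–B5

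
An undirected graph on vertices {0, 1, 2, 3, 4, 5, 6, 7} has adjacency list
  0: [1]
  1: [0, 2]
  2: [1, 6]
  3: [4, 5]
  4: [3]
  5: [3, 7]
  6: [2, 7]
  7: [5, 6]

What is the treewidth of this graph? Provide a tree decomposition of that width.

Treewidth 1.
One optimal decomposition is:
Bags: B1 = {0, 1}  B2 = {1, 2}  B3 = {2, 6}  B4 = {6, 7}  B5 = {5, 7}  B6 = {3, 5}  B7 = {3, 4}
Tree: B1–B2, B2–B3, B3–B4, B4–B5, B5–B6, B6–B7

The largest bag has 2 vertices, giving width 1; this decomposition certifies tw(G) ≤ 1. G has an edge, so its treewidth is at least 1. Therefore the treewidth is 1.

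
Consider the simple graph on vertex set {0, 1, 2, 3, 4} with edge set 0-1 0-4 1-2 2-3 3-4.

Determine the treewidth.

2

A width-2 tree decomposition is:
Bags: B1 = {0, 1, 4}  B2 = {1, 3, 4}  B3 = {1, 2, 3}
Tree: B1–B2, B2–B3
Each bag holds 3 vertices, so the decomposition has width 2, which upper-bounds the treewidth. Since 1–0–4–3–2–1 is a cycle in G, G is not acyclic. Forests are exactly the graphs of treewidth ≤ 1, so tw(G) ≥ 2. The upper and lower bounds meet at 2, so that is the treewidth.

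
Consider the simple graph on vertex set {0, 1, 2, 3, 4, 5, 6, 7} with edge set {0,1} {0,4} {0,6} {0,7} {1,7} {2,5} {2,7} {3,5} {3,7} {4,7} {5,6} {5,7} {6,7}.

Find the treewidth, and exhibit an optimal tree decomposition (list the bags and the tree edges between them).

Every bag has size at most 3, so the width is 3 − 1 = 2 and tw(G) ≤ 2. For the lower bound, the 3 vertices {0, 1, 7} are pairwise adjacent, and any tree decomposition puts a clique entirely inside one bag — forcing width ≥ 2. Combining the bounds, tw(G) = 2.

Treewidth 2.
One optimal decomposition is:
Bags: B1 = {0, 6, 7}  B2 = {5, 6, 7}  B3 = {0, 1, 7}  B4 = {0, 4, 7}  B5 = {3, 5, 7}  B6 = {2, 5, 7}
Tree: B1–B2, B1–B3, B1–B4, B2–B5, B5–B6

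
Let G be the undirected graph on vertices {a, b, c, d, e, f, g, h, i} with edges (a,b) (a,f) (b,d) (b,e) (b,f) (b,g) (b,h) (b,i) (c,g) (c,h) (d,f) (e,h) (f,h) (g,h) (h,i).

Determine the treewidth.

A width-2 tree decomposition is:
Bags: B1 = {b, e, h}  B2 = {b, g, h}  B3 = {b, f, h}  B4 = {b, h, i}  B5 = {c, g, h}  B6 = {a, b, f}  B7 = {b, d, f}
Tree: B1–B2, B2–B3, B2–B4, B2–B5, B3–B6, B6–B7
Each bag holds 3 vertices, so the decomposition has width 2, which upper-bounds the treewidth. For the lower bound, the 3 vertices {c, g, h} are pairwise adjacent, and any tree decomposition puts a clique entirely inside one bag — forcing width ≥ 2. Therefore the treewidth is 2.

2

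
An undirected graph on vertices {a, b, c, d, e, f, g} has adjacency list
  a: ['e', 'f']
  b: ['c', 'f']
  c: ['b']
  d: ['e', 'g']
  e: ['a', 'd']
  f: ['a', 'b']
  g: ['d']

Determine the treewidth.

1

A width-1 tree decomposition is:
Bags: B1 = {b, c}  B2 = {b, f}  B3 = {a, f}  B4 = {a, e}  B5 = {d, e}  B6 = {d, g}
Tree: B1–B2, B2–B3, B3–B4, B4–B5, B5–B6
Each bag holds 2 vertices, so the decomposition has width 1, which upper-bounds the treewidth. Since G has at least one edge (e.g. c–b), it is not an edgeless graph, so tw(G) ≥ 1. The upper and lower bounds meet at 1, so that is the treewidth.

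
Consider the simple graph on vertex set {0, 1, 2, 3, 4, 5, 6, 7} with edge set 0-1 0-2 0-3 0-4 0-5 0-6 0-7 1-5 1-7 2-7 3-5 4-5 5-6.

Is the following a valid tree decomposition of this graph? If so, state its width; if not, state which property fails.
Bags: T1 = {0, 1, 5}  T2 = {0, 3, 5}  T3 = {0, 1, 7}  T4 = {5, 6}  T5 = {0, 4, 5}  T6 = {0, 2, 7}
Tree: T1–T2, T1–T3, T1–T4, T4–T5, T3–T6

A tree decomposition must satisfy three properties: every vertex lies in some bag; for every edge, both endpoints lie together in some bag; and for every vertex, the bags containing it form a connected subtree. Here edge (0,6) lies in no bag, so the decomposition is invalid.

No — edge (0,6) lies in no bag.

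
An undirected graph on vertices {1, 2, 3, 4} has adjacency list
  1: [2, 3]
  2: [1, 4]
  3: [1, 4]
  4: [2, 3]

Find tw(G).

2

A width-2 tree decomposition is:
Bags: B1 = {1, 2, 3}  B2 = {2, 3, 4}
Tree: B1–B2
The largest bag has 3 vertices, giving width 2; this decomposition certifies tw(G) ≤ 2. For the lower bound, G contains the cycle 2–1–3–4–2, so G is not a forest; only forests have treewidth ≤ 1, hence tw(G) ≥ 2. Hence tw(G) = 2 exactly.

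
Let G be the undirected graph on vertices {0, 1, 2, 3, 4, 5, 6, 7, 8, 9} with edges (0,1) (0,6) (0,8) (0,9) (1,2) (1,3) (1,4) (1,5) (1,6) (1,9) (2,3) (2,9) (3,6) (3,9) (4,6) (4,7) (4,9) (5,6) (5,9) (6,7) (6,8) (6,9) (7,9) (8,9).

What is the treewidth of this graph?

3

A width-3 tree decomposition is:
Bags: B1 = {1, 3, 6, 9}  B2 = {1, 2, 3, 9}  B3 = {0, 1, 6, 9}  B4 = {1, 5, 6, 9}  B5 = {1, 4, 6, 9}  B6 = {4, 6, 7, 9}  B7 = {0, 6, 8, 9}
Tree: B1–B2, B1–B3, B3–B4, B3–B5, B5–B6, B3–B7
Every bag has size at most 4, so the width is 4 − 1 = 3 and tw(G) ≤ 3. On the other hand G contains the 4-clique {1, 2, 3, 9}. A clique must lie in a single bag of any decomposition, so no decomposition can have width below 3. Therefore the treewidth is 3.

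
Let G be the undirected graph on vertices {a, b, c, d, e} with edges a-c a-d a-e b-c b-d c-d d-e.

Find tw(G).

A width-2 tree decomposition is:
Bags: B1 = {a, c, d}  B2 = {a, d, e}  B3 = {b, c, d}
Tree: B1–B2, B1–B3
The largest bag has 3 vertices, giving width 2; this decomposition certifies tw(G) ≤ 2. Conversely, {a, d, e} is a clique of size 3, and the vertices of any clique must share a bag in every tree decomposition; so some bag has ≥ 3 vertices and tw(G) ≥ 2. The upper and lower bounds meet at 2, so that is the treewidth.

2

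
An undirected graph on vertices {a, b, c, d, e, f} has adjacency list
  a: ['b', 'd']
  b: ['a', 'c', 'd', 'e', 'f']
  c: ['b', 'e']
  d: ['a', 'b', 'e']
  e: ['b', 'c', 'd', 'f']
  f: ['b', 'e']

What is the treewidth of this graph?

2

A width-2 tree decomposition is:
Bags: B1 = {b, e, f}  B2 = {b, d, e}  B3 = {b, c, e}  B4 = {a, b, d}
Tree: B1–B2, B1–B3, B2–B4
The largest bag has 3 vertices, giving width 2; this decomposition certifies tw(G) ≤ 2. For the lower bound, the 3 vertices {b, d, e} are pairwise adjacent, and any tree decomposition puts a clique entirely inside one bag — forcing width ≥ 2. Hence tw(G) = 2 exactly.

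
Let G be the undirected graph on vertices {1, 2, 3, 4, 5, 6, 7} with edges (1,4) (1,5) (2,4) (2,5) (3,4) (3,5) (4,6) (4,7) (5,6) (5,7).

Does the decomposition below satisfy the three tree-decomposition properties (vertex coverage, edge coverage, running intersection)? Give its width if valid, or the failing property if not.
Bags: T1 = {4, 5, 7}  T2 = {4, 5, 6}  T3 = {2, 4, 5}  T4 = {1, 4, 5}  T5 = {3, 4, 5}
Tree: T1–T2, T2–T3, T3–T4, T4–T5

Checking the three conditions: (i) the bags cover all of {1, 2, 3, 4, 5, 6, 7}; (ii) for each edge, some bag contains both endpoints; (iii) the bags containing any fixed vertex form a subtree. All hold, so the decomposition is valid with width 3 − 1 = 2.

Yes; width 2.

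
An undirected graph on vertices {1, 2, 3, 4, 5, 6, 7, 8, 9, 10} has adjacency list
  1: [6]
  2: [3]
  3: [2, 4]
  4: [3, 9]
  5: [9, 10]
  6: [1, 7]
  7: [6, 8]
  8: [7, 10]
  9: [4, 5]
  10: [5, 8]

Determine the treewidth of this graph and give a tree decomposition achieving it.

Treewidth 1.
Bags: B1 = {1, 6}  B2 = {6, 7}  B3 = {7, 8}  B4 = {8, 10}  B5 = {5, 10}  B6 = {5, 9}  B7 = {4, 9}  B8 = {3, 4}  B9 = {2, 3}
Tree: B1–B2, B2–B3, B3–B4, B4–B5, B5–B6, B6–B7, B7–B8, B8–B9

Every bag has size at most 2, so the width is 2 − 1 = 1 and tw(G) ≤ 1. G has an edge, so its treewidth is at least 1. Hence tw(G) = 1 exactly.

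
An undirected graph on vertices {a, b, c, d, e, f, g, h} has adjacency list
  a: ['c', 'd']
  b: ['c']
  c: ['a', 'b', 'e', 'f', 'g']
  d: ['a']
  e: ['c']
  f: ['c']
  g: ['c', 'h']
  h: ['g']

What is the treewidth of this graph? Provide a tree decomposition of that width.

Each bag holds 2 vertices, so the decomposition has width 1, which upper-bounds the treewidth. Any graph with an edge has treewidth ≥ 1, and G has the edge c–b. The upper and lower bounds meet at 1, so that is the treewidth.

Treewidth 1.
One such decomposition:
Bags: B1 = {b, c}  B2 = {a, c}  B3 = {c, f}  B4 = {c, g}  B5 = {c, e}  B6 = {g, h}  B7 = {a, d}
Tree: B1–B2, B2–B3, B1–B4, B3–B5, B4–B6, B2–B7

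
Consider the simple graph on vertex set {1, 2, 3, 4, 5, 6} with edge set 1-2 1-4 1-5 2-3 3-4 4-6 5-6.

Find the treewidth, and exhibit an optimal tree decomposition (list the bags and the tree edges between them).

Each bag holds 3 vertices, so the decomposition has width 2, which upper-bounds the treewidth. For the lower bound, G contains the cycle 3–2–1–4–3, so G is not a forest; only forests have treewidth ≤ 1, hence tw(G) ≥ 2. Therefore the treewidth is 2.

Treewidth 2.
One such decomposition:
Bags: B1 = {2, 3, 4}  B2 = {1, 2, 4}  B3 = {1, 4, 6}  B4 = {1, 5, 6}
Tree: B1–B2, B2–B3, B3–B4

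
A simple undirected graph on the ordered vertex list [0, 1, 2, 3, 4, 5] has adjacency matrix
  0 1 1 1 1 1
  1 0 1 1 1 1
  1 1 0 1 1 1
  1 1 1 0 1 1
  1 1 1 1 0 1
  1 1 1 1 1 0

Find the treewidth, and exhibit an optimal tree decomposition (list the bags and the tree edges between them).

Treewidth 5.
One optimal decomposition is:
Bags: B1 = {0, 1, 2, 3, 4, 5}
Tree: (single bag)

A single bag containing all 6 vertices is trivially a valid decomposition of width 5. For the lower bound, the 6 vertices {0, 1, 2, 3, 4, 5} are pairwise adjacent, and any tree decomposition puts a clique entirely inside one bag — forcing width ≥ 5. Therefore the treewidth is 5.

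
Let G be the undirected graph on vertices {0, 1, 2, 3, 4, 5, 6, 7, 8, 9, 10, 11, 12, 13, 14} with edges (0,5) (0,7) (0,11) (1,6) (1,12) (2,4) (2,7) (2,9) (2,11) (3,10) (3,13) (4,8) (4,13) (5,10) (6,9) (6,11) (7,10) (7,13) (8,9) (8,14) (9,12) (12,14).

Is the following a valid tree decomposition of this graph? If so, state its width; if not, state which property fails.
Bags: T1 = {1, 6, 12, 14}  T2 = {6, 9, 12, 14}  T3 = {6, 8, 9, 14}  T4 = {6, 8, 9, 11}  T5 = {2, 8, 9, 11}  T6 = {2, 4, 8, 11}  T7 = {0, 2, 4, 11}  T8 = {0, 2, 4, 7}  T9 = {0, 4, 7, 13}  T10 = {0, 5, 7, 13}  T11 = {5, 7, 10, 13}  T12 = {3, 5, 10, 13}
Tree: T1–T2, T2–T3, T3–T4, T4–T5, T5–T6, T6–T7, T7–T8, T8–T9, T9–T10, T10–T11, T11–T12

Vertex coverage: the bags together contain {0, 1, 2, 3, 4, 5, 6, 7, 8, 9, 10, 11, 12, 13, 14}, the full vertex set. Edge coverage: each edge of G has both endpoints in at least one bag. Running intersection: for every vertex, the bags containing it form a connected subtree. All three properties hold, so this is a valid tree decomposition of width max|bag| − 1 = 3, and hence tw(G) ≤ 3.

Yes; width 3.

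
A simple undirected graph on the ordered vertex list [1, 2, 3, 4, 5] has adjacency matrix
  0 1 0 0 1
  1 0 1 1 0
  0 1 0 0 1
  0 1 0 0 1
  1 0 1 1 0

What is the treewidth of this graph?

2

A width-2 tree decomposition is:
Bags: B1 = {2, 4, 5}  B2 = {1, 2, 5}  B3 = {2, 3, 5}
Tree: B1–B2, B2–B3
Every bag has size at most 3, so the width is 3 − 1 = 2 and tw(G) ≤ 2. For the lower bound, G contains the cycle 4–2–1–5–4, so G is not a forest; only forests have treewidth ≤ 1, hence tw(G) ≥ 2. Combining the bounds, tw(G) = 2.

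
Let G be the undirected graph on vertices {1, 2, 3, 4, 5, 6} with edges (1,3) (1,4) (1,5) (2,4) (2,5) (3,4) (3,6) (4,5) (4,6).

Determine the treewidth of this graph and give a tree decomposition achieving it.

Every bag has size at most 3, so the width is 3 − 1 = 2 and tw(G) ≤ 2. Conversely, {1, 3, 4} is a clique of size 3, and the vertices of any clique must share a bag in every tree decomposition; so some bag has ≥ 3 vertices and tw(G) ≥ 2. Hence tw(G) = 2 exactly.

Treewidth 2.
One optimal decomposition is:
Bags: B1 = {3, 4, 6}  B2 = {1, 3, 4}  B3 = {1, 4, 5}  B4 = {2, 4, 5}
Tree: B1–B2, B2–B3, B3–B4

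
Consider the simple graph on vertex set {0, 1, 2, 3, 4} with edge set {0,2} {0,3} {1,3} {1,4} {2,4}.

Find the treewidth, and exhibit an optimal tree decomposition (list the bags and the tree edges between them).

Every bag has size at most 3, so the width is 3 − 1 = 2 and tw(G) ≤ 2. Since 2–0–3–1–4–2 is a cycle in G, G is not acyclic. Forests are exactly the graphs of treewidth ≤ 1, so tw(G) ≥ 2. Therefore the treewidth is 2.

Treewidth 2.
One such decomposition:
Bags: B1 = {0, 2, 3}  B2 = {1, 2, 3}  B3 = {1, 2, 4}
Tree: B1–B2, B2–B3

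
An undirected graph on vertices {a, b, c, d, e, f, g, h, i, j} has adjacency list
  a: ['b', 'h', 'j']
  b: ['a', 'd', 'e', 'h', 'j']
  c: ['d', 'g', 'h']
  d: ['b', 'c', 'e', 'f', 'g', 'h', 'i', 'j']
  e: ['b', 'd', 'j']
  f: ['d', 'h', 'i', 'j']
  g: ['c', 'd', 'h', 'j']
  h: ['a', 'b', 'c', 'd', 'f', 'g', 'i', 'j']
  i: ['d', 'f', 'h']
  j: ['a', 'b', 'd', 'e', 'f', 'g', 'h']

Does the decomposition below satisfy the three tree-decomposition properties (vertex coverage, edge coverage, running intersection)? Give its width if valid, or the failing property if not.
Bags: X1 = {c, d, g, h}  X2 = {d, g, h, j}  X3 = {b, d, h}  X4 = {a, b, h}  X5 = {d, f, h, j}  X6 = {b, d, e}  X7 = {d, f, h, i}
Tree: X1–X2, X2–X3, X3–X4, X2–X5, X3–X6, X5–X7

A tree decomposition must satisfy three properties: every vertex lies in some bag; for every edge, both endpoints lie together in some bag; and for every vertex, the bags containing it form a connected subtree. Here edge (j,b) lies in no bag, so the decomposition is invalid.

No — edge (j,b) lies in no bag.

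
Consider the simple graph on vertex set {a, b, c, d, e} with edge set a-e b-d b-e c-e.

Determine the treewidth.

1

A width-1 tree decomposition is:
Bags: B1 = {b, e}  B2 = {c, e}  B3 = {b, d}  B4 = {a, e}
Tree: B1–B2, B1–B3, B2–B4
The largest bag has 2 vertices, giving width 1; this decomposition certifies tw(G) ≤ 1. Any graph with an edge has treewidth ≥ 1, and G has the edge b–e. Therefore the treewidth is 1.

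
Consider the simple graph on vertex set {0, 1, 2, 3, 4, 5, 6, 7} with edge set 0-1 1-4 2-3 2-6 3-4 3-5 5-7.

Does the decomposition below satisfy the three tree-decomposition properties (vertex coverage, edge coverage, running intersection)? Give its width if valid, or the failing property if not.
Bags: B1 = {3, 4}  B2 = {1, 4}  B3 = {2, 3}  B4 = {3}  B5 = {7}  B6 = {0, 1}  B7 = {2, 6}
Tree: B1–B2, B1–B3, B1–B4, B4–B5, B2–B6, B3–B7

A tree decomposition must satisfy three properties: every vertex lies in some bag; for every edge, both endpoints lie together in some bag; and for every vertex, the bags containing it form a connected subtree. Here vertex 5 appears in no bag, so the decomposition is invalid.

No — vertex 5 appears in no bag.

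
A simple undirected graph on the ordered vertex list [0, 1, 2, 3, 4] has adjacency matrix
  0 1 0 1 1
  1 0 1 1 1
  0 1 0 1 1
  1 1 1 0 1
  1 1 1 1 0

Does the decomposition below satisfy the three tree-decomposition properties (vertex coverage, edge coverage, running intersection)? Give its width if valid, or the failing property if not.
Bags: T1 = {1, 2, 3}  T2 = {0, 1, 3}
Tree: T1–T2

A tree decomposition must satisfy three properties: every vertex lies in some bag; for every edge, both endpoints lie together in some bag; and for every vertex, the bags containing it form a connected subtree. Here vertex 4 appears in no bag, so the decomposition is invalid.

No — vertex 4 appears in no bag.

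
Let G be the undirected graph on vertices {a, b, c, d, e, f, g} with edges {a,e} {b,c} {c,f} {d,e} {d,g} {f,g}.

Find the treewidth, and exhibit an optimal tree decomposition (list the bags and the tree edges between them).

Every bag has size at most 2, so the width is 2 − 1 = 1 and tw(G) ≤ 1. G has an edge, so its treewidth is at least 1. Hence tw(G) = 1 exactly.

Treewidth 1.
Bags: B1 = {a, e}  B2 = {d, e}  B3 = {d, g}  B4 = {f, g}  B5 = {c, f}  B6 = {b, c}
Tree: B1–B2, B2–B3, B3–B4, B4–B5, B5–B6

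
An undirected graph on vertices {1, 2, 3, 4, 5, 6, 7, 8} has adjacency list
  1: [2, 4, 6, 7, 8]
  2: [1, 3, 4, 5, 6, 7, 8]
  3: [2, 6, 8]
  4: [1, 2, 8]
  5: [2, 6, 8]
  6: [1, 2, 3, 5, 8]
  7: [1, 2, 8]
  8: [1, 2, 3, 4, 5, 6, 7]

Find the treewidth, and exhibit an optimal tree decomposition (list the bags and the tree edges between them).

Treewidth 3.
One such decomposition:
Bags: B1 = {2, 5, 6, 8}  B2 = {2, 3, 6, 8}  B3 = {1, 2, 6, 8}  B4 = {1, 2, 4, 8}  B5 = {1, 2, 7, 8}
Tree: B1–B2, B2–B3, B3–B4, B3–B5

Every bag has size at most 4, so the width is 4 − 1 = 3 and tw(G) ≤ 3. For the lower bound, the 4 vertices {1, 2, 4, 8} are pairwise adjacent, and any tree decomposition puts a clique entirely inside one bag — forcing width ≥ 3. Therefore the treewidth is 3.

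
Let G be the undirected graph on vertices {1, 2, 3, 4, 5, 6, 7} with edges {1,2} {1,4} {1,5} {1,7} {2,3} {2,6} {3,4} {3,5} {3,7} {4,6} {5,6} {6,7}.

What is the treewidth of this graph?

3

A width-3 tree decomposition is:
Bags: B1 = {1, 3, 5, 6}  B2 = {1, 3, 4, 6}  B3 = {1, 3, 6, 7}  B4 = {1, 2, 3, 6}
Tree: B1–B2, B2–B3, B3–B4
Every bag has size at most 4, so the width is 4 − 1 = 3 and tw(G) ≤ 3. For the lower bound: the 4 vertex sets {3,5}, {4,6}, {1}, {7} are disjoint, each induces a connected subgraph, and every pair is joined by at least one edge of G. Contracting each set to a single vertex therefore yields K_{4} as a minor, and since treewidth is minor-monotone, tw(G) ≥ tw(K_{4}) = 3. The upper and lower bounds meet at 3, so that is the treewidth.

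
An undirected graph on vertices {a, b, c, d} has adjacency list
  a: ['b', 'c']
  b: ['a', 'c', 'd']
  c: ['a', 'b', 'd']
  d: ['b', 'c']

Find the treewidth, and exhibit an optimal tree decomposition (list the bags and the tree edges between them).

Treewidth 2.
Bags: B1 = {b, c, d}  B2 = {a, b, c}
Tree: B1–B2

Each bag holds 3 vertices, so the decomposition has width 2, which upper-bounds the treewidth. Conversely, {b, c, d} is a clique of size 3, and the vertices of any clique must share a bag in every tree decomposition; so some bag has ≥ 3 vertices and tw(G) ≥ 2. Combining the bounds, tw(G) = 2.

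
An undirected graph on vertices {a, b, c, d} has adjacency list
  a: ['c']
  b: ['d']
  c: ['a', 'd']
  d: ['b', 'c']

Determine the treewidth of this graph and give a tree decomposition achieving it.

Treewidth 1.
One optimal decomposition is:
Bags: B1 = {c, d}  B2 = {a, c}  B3 = {b, d}
Tree: B1–B2, B1–B3

Every bag has size at most 2, so the width is 2 − 1 = 1 and tw(G) ≤ 1. Since G has at least one edge (e.g. d–c), it is not an edgeless graph, so tw(G) ≥ 1. The upper and lower bounds meet at 1, so that is the treewidth.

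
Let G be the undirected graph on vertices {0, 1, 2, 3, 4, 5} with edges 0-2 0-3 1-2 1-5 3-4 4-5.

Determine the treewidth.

A width-2 tree decomposition is:
Bags: B1 = {1, 2, 5}  B2 = {2, 4, 5}  B3 = {2, 3, 4}  B4 = {0, 2, 3}
Tree: B1–B2, B2–B3, B3–B4
The largest bag has 3 vertices, giving width 2; this decomposition certifies tw(G) ≤ 2. For the lower bound, G contains the cycle 2–1–5–4–3–0–2, so G is not a forest; only forests have treewidth ≤ 1, hence tw(G) ≥ 2. The upper and lower bounds meet at 2, so that is the treewidth.

2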